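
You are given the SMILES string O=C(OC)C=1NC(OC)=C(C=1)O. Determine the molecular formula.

C7H9NO4

Walk through each heavy atom and fill implicit hydrogens from standard valence (C 4, N 3, O 2, S 2, halogen 1):
  atom 1: O, bond orders sum to 2 (valence 2) → 0 H
  atom 2: C, bond orders sum to 4 (valence 4) → 0 H
  atom 3: O, bond orders sum to 2 (valence 2) → 0 H
  atom 4: C, bond orders sum to 1 (valence 4) → 3 H
  atom 5: C, bond orders sum to 4 (valence 4) → 0 H
  atom 6: N, bond orders sum to 2 (valence 3) → 1 H
  atom 7: C, bond orders sum to 4 (valence 4) → 0 H
  atom 8: O, bond orders sum to 2 (valence 2) → 0 H
  atom 9: C, bond orders sum to 1 (valence 4) → 3 H
  atom 10: C, bond orders sum to 4 (valence 4) → 0 H
  atom 11: C, bond orders sum to 3 (valence 4) → 1 H
  atom 12: O, bond orders sum to 1 (valence 2) → 1 H
Totals → C:7, H:9, N:1, O:4.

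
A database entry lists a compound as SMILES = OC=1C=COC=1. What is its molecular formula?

Walk through each heavy atom and fill implicit hydrogens from standard valence (C 4, N 3, O 2, S 2, halogen 1):
  atom 1: O, bond orders sum to 1 (valence 2) → 1 H
  atom 2: C, bond orders sum to 4 (valence 4) → 0 H
  atom 3: C, bond orders sum to 3 (valence 4) → 1 H
  atom 4: C, bond orders sum to 3 (valence 4) → 1 H
  atom 5: O, bond orders sum to 2 (valence 2) → 0 H
  atom 6: C, bond orders sum to 3 (valence 4) → 1 H
Totals → C:4, H:4, O:2.
In Hill order: C4H4O2.

C4H4O2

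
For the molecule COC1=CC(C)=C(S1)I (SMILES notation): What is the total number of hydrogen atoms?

7

Walk through each heavy atom and fill implicit hydrogens from standard valence (C 4, N 3, O 2, S 2, halogen 1):
  atom 1: C, bond orders sum to 1 (valence 4) → 3 H
  atom 2: O, bond orders sum to 2 (valence 2) → 0 H
  atom 3: C, bond orders sum to 4 (valence 4) → 0 H
  atom 4: C, bond orders sum to 3 (valence 4) → 1 H
  atom 5: C, bond orders sum to 4 (valence 4) → 0 H
  atom 6: C, bond orders sum to 1 (valence 4) → 3 H
  atom 7: C, bond orders sum to 4 (valence 4) → 0 H
  atom 8: S, bond orders sum to 2 (valence 2) → 0 H
  atom 9: I (halogen, monovalent) → 0 H
Total hydrogens: 7.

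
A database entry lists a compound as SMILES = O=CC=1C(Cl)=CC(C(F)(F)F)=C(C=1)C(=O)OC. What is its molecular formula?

Walk through each heavy atom and fill implicit hydrogens from standard valence (C 4, N 3, O 2, S 2, halogen 1):
  atom 1: O, bond orders sum to 2 (valence 2) → 0 H
  atom 2: C, bond orders sum to 3 (valence 4) → 1 H
  atom 3: C, bond orders sum to 4 (valence 4) → 0 H
  atom 4: C, bond orders sum to 4 (valence 4) → 0 H
  atom 5: Cl (halogen, monovalent) → 0 H
  atom 6: C, bond orders sum to 3 (valence 4) → 1 H
  atom 7: C, bond orders sum to 4 (valence 4) → 0 H
  atom 8: C, bond orders sum to 4 (valence 4) → 0 H
  atom 9: F (halogen, monovalent) → 0 H
  atom 10: F (halogen, monovalent) → 0 H
  atom 11: F (halogen, monovalent) → 0 H
  atom 12: C, bond orders sum to 4 (valence 4) → 0 H
  atom 13: C, bond orders sum to 3 (valence 4) → 1 H
  atom 14: C, bond orders sum to 4 (valence 4) → 0 H
  atom 15: O, bond orders sum to 2 (valence 2) → 0 H
  atom 16: O, bond orders sum to 2 (valence 2) → 0 H
  atom 17: C, bond orders sum to 1 (valence 4) → 3 H
Totals → C:10, H:6, Cl:1, F:3, O:3.
In Hill order: C10H6ClF3O3.

C10H6ClF3O3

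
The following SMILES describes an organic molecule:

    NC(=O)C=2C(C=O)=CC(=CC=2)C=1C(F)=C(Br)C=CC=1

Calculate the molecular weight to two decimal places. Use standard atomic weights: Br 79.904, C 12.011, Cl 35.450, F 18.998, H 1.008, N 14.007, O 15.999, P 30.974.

322.13 g/mol

First, the molecular formula is C14H9BrFNO2 (counting implicit H from valence).
  Br: 1 × 79.904 = 79.904
  C: 14 × 12.011 = 168.154
  F: 1 × 18.998 = 18.998
  H: 9 × 1.008 = 9.072
  N: 1 × 14.007 = 14.007
  O: 2 × 15.999 = 31.998
Sum: 1×79.904 + 14×12.011 + 1×18.998 + 9×1.008 + 1×14.007 + 2×15.999 = 322.133 → 322.13 g/mol.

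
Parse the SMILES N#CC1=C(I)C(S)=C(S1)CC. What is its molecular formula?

C7H6INS2

Walk through each heavy atom and fill implicit hydrogens from standard valence (C 4, N 3, O 2, S 2, halogen 1):
  atom 1: N, bond orders sum to 3 (valence 3) → 0 H
  atom 2: C, bond orders sum to 4 (valence 4) → 0 H
  atom 3: C, bond orders sum to 4 (valence 4) → 0 H
  atom 4: C, bond orders sum to 4 (valence 4) → 0 H
  atom 5: I (halogen, monovalent) → 0 H
  atom 6: C, bond orders sum to 4 (valence 4) → 0 H
  atom 7: S, bond orders sum to 1 (valence 2) → 1 H
  atom 8: C, bond orders sum to 4 (valence 4) → 0 H
  atom 9: S, bond orders sum to 2 (valence 2) → 0 H
  atom 10: C, bond orders sum to 2 (valence 4) → 2 H
  atom 11: C, bond orders sum to 1 (valence 4) → 3 H
Totals → C:7, H:6, I:1, N:1, S:2.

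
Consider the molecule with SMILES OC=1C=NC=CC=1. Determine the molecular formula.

Walk through each heavy atom and fill implicit hydrogens from standard valence (C 4, N 3, O 2, S 2, halogen 1):
  atom 1: O, bond orders sum to 1 (valence 2) → 1 H
  atom 2: C, bond orders sum to 4 (valence 4) → 0 H
  atom 3: C, bond orders sum to 3 (valence 4) → 1 H
  atom 4: N, bond orders sum to 3 (valence 3) → 0 H
  atom 5: C, bond orders sum to 3 (valence 4) → 1 H
  atom 6: C, bond orders sum to 3 (valence 4) → 1 H
  atom 7: C, bond orders sum to 3 (valence 4) → 1 H
Totals → C:5, H:5, N:1, O:1.

C5H5NO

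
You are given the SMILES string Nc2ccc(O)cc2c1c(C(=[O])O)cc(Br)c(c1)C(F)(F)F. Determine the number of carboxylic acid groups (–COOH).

The carboxylic acid motif appears at heavy-atom position 11 in the SMILES.
Other groups present: 1 hydroxyl, 1 primary amine.
Carboxylic acid count: 1.

1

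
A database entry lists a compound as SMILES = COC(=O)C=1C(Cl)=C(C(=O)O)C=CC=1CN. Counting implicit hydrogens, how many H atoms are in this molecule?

Walk through each heavy atom and fill implicit hydrogens from standard valence (C 4, N 3, O 2, S 2, halogen 1):
  atom 1: C, bond orders sum to 1 (valence 4) → 3 H
  atom 2: O, bond orders sum to 2 (valence 2) → 0 H
  atom 3: C, bond orders sum to 4 (valence 4) → 0 H
  atom 4: O, bond orders sum to 2 (valence 2) → 0 H
  atom 5: C, bond orders sum to 4 (valence 4) → 0 H
  atom 6: C, bond orders sum to 4 (valence 4) → 0 H
  atom 7: Cl (halogen, monovalent) → 0 H
  atom 8: C, bond orders sum to 4 (valence 4) → 0 H
  atom 9: C, bond orders sum to 4 (valence 4) → 0 H
  atom 10: O, bond orders sum to 2 (valence 2) → 0 H
  atom 11: O, bond orders sum to 1 (valence 2) → 1 H
  atom 12: C, bond orders sum to 3 (valence 4) → 1 H
  atom 13: C, bond orders sum to 3 (valence 4) → 1 H
  atom 14: C, bond orders sum to 4 (valence 4) → 0 H
  atom 15: C, bond orders sum to 2 (valence 4) → 2 H
  atom 16: N, bond orders sum to 1 (valence 3) → 2 H
Total hydrogens: 10.

10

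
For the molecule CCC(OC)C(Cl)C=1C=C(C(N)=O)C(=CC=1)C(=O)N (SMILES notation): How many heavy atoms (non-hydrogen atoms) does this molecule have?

Every atom symbol written in the SMILES (organic subset) is one heavy atom; implicit H are not written.
Heavy atoms by element → C:13, Cl:1, N:2, O:3.
Total: 19.

19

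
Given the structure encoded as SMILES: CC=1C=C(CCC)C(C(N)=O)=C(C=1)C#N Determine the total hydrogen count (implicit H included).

14

Walk through each heavy atom and fill implicit hydrogens from standard valence (C 4, N 3, O 2, S 2, halogen 1):
  atom 1: C, bond orders sum to 1 (valence 4) → 3 H
  atom 2: C, bond orders sum to 4 (valence 4) → 0 H
  atom 3: C, bond orders sum to 3 (valence 4) → 1 H
  atom 4: C, bond orders sum to 4 (valence 4) → 0 H
  atom 5: C, bond orders sum to 2 (valence 4) → 2 H
  atom 6: C, bond orders sum to 2 (valence 4) → 2 H
  atom 7: C, bond orders sum to 1 (valence 4) → 3 H
  atom 8: C, bond orders sum to 4 (valence 4) → 0 H
  atom 9: C, bond orders sum to 4 (valence 4) → 0 H
  atom 10: N, bond orders sum to 1 (valence 3) → 2 H
  atom 11: O, bond orders sum to 2 (valence 2) → 0 H
  atom 12: C, bond orders sum to 4 (valence 4) → 0 H
  atom 13: C, bond orders sum to 3 (valence 4) → 1 H
  atom 14: C, bond orders sum to 4 (valence 4) → 0 H
  atom 15: N, bond orders sum to 3 (valence 3) → 0 H
Total hydrogens: 14.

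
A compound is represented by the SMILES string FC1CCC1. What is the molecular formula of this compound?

C4H7F

Walk through each heavy atom and fill implicit hydrogens from standard valence (C 4, N 3, O 2, S 2, halogen 1):
  atom 1: F (halogen, monovalent) → 0 H
  atom 2: C, bond orders sum to 3 (valence 4) → 1 H
  atom 3: C, bond orders sum to 2 (valence 4) → 2 H
  atom 4: C, bond orders sum to 2 (valence 4) → 2 H
  atom 5: C, bond orders sum to 2 (valence 4) → 2 H
Totals → C:4, H:7, F:1.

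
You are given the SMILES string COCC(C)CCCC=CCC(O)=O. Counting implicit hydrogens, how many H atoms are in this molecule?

Walk through each heavy atom and fill implicit hydrogens from standard valence (C 4, N 3, O 2, S 2, halogen 1):
  atom 1: C, bond orders sum to 1 (valence 4) → 3 H
  atom 2: O, bond orders sum to 2 (valence 2) → 0 H
  atom 3: C, bond orders sum to 2 (valence 4) → 2 H
  atom 4: C, bond orders sum to 3 (valence 4) → 1 H
  atom 5: C, bond orders sum to 1 (valence 4) → 3 H
  atom 6: C, bond orders sum to 2 (valence 4) → 2 H
  atom 7: C, bond orders sum to 2 (valence 4) → 2 H
  atom 8: C, bond orders sum to 2 (valence 4) → 2 H
  atom 9: C, bond orders sum to 3 (valence 4) → 1 H
  atom 10: C, bond orders sum to 3 (valence 4) → 1 H
  atom 11: C, bond orders sum to 2 (valence 4) → 2 H
  atom 12: C, bond orders sum to 4 (valence 4) → 0 H
  atom 13: O, bond orders sum to 1 (valence 2) → 1 H
  atom 14: O, bond orders sum to 2 (valence 2) → 0 H
Total hydrogens: 20.

20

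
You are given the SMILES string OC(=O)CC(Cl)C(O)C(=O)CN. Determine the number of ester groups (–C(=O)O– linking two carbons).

0

Scan the SMILES for the ester motif — none present.
Groups that are present: 1 carboxylic acid, 1 hydroxyl, 1 ketone, 1 primary amine.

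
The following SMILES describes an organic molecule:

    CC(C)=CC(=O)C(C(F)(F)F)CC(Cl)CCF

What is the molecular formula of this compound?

Walk through each heavy atom and fill implicit hydrogens from standard valence (C 4, N 3, O 2, S 2, halogen 1):
  atom 1: C, bond orders sum to 1 (valence 4) → 3 H
  atom 2: C, bond orders sum to 4 (valence 4) → 0 H
  atom 3: C, bond orders sum to 1 (valence 4) → 3 H
  atom 4: C, bond orders sum to 3 (valence 4) → 1 H
  atom 5: C, bond orders sum to 4 (valence 4) → 0 H
  atom 6: O, bond orders sum to 2 (valence 2) → 0 H
  atom 7: C, bond orders sum to 3 (valence 4) → 1 H
  atom 8: C, bond orders sum to 4 (valence 4) → 0 H
  atom 9: F (halogen, monovalent) → 0 H
  atom 10: F (halogen, monovalent) → 0 H
  atom 11: F (halogen, monovalent) → 0 H
  atom 12: C, bond orders sum to 2 (valence 4) → 2 H
  atom 13: C, bond orders sum to 3 (valence 4) → 1 H
  atom 14: Cl (halogen, monovalent) → 0 H
  atom 15: C, bond orders sum to 2 (valence 4) → 2 H
  atom 16: C, bond orders sum to 2 (valence 4) → 2 H
  atom 17: F (halogen, monovalent) → 0 H
Totals → C:11, H:15, Cl:1, F:4, O:1.
In Hill order: C11H15ClF4O.

C11H15ClF4O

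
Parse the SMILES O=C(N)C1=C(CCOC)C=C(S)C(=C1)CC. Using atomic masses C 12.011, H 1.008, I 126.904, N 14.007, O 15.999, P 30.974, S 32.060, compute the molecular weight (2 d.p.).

239.33 g/mol

First, the molecular formula is C12H17NO2S (counting implicit H from valence).
  C: 12 × 12.011 = 144.132
  H: 17 × 1.008 = 17.136
  N: 1 × 14.007 = 14.007
  O: 2 × 15.999 = 31.998
  S: 1 × 32.060 = 32.060
Sum: 12×12.011 + 17×1.008 + 1×14.007 + 2×15.999 + 1×32.060 = 239.333 → 239.33 g/mol.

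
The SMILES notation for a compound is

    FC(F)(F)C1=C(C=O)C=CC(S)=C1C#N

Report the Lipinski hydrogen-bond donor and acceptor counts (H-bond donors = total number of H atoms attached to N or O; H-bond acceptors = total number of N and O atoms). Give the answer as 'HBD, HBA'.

0, 2

Donors: find every N or O and count the H atoms it carries.
  atom 8 (O): bond orders sum to 2 → 0 H
  atom 15 (N): bond orders sum to 3 → 0 H
Lipinski HBD = 0.
Acceptors: N atoms = 1, O atoms = 1 → HBA = 2.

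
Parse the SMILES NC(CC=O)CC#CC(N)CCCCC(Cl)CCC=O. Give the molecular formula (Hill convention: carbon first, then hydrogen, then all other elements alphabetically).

C15H25ClN2O2

Walk through each heavy atom and fill implicit hydrogens from standard valence (C 4, N 3, O 2, S 2, halogen 1):
  atom 1: N, bond orders sum to 1 (valence 3) → 2 H
  atom 2: C, bond orders sum to 3 (valence 4) → 1 H
  atom 3: C, bond orders sum to 2 (valence 4) → 2 H
  atom 4: C, bond orders sum to 3 (valence 4) → 1 H
  atom 5: O, bond orders sum to 2 (valence 2) → 0 H
  atom 6: C, bond orders sum to 2 (valence 4) → 2 H
  atom 7: C, bond orders sum to 4 (valence 4) → 0 H
  atom 8: C, bond orders sum to 4 (valence 4) → 0 H
  atom 9: C, bond orders sum to 3 (valence 4) → 1 H
  atom 10: N, bond orders sum to 1 (valence 3) → 2 H
  atom 11: C, bond orders sum to 2 (valence 4) → 2 H
  atom 12: C, bond orders sum to 2 (valence 4) → 2 H
  atom 13: C, bond orders sum to 2 (valence 4) → 2 H
  atom 14: C, bond orders sum to 2 (valence 4) → 2 H
  atom 15: C, bond orders sum to 3 (valence 4) → 1 H
  atom 16: Cl (halogen, monovalent) → 0 H
  atom 17: C, bond orders sum to 2 (valence 4) → 2 H
  atom 18: C, bond orders sum to 2 (valence 4) → 2 H
  atom 19: C, bond orders sum to 3 (valence 4) → 1 H
  atom 20: O, bond orders sum to 2 (valence 2) → 0 H
Totals → C:15, H:25, Cl:1, N:2, O:2.
In Hill order: C15H25ClN2O2.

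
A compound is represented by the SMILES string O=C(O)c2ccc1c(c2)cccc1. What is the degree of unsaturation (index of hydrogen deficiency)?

8

Molecular formula: C11H8O2.
DoU = (2C + 2 + N − H − X) / 2, where X is the halogen count and O/S are ignored.
    = (2·11 + 2 + 0 − 8 − 0) / 2 = 16 / 2 = 8.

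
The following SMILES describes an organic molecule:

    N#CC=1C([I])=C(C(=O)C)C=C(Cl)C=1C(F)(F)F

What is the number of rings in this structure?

In SMILES, each pair of matching ring-closure digits denotes one ring-closing bond; the number of such bonds equals the number of independent rings.
Ring-closure bonds here: 1.

1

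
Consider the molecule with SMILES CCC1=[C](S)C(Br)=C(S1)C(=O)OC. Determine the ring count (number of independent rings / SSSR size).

1

In SMILES, each pair of matching ring-closure digits denotes one ring-closing bond; the number of such bonds equals the number of independent rings.
Ring-closure bonds here: 1.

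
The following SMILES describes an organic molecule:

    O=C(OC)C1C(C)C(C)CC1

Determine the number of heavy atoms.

Every atom symbol written in the SMILES (organic subset) is one heavy atom; implicit H are not written.
Heavy atoms by element → C:9, O:2.
Total: 11.

11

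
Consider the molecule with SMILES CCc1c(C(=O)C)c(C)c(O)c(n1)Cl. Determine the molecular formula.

C10H12ClNO2

Walk through each heavy atom and fill implicit hydrogens from standard valence (C 4, N 3, O 2, S 2, halogen 1); for lowercase aromatic atoms, an aromatic c carries 1 H when it has two neighbours and 0 H with three, and aromatic n carries 0 H:
  atom 1: C, bond orders sum to 1 (valence 4) → 3 H
  atom 2: C, bond orders sum to 2 (valence 4) → 2 H
  atom 3: aromatic c, 3 neighbours → 0 H
  atom 4: aromatic c, 3 neighbours → 0 H
  atom 5: C, bond orders sum to 4 (valence 4) → 0 H
  atom 6: O, bond orders sum to 2 (valence 2) → 0 H
  atom 7: C, bond orders sum to 1 (valence 4) → 3 H
  atom 8: aromatic c, 3 neighbours → 0 H
  atom 9: C, bond orders sum to 1 (valence 4) → 3 H
  atom 10: aromatic c, 3 neighbours → 0 H
  atom 11: O, bond orders sum to 1 (valence 2) → 1 H
  atom 12: aromatic c, 3 neighbours → 0 H
  atom 13: aromatic n, 2 neighbours → 0 H
  atom 14: Cl (halogen, monovalent) → 0 H
Totals → C:10, H:12, Cl:1, N:1, O:2.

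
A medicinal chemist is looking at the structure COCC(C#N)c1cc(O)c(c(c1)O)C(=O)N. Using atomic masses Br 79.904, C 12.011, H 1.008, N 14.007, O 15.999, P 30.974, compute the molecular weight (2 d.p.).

236.23 g/mol

First, the molecular formula is C11H12N2O4 (counting implicit H from valence).
  C: 11 × 12.011 = 132.121
  H: 12 × 1.008 = 12.096
  N: 2 × 14.007 = 28.014
  O: 4 × 15.999 = 63.996
Sum: 11×12.011 + 12×1.008 + 2×14.007 + 4×15.999 = 236.227 → 236.23 g/mol.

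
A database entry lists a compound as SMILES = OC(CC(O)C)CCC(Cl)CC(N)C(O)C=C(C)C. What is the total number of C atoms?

Count every carbon token in the SMILES (each C, including those in ring-closure positions and inside branches).
Carbon count: 14.

14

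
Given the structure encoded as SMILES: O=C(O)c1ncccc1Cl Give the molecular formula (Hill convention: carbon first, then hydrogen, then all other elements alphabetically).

Walk through each heavy atom and fill implicit hydrogens from standard valence (C 4, N 3, O 2, S 2, halogen 1); for lowercase aromatic atoms, an aromatic c carries 1 H when it has two neighbours and 0 H with three, and aromatic n carries 0 H:
  atom 1: O, bond orders sum to 2 (valence 2) → 0 H
  atom 2: C, bond orders sum to 4 (valence 4) → 0 H
  atom 3: O, bond orders sum to 1 (valence 2) → 1 H
  atom 4: aromatic c, 3 neighbours → 0 H
  atom 5: aromatic n, 2 neighbours → 0 H
  atom 6: aromatic c, 2 neighbours → 1 H
  atom 7: aromatic c, 2 neighbours → 1 H
  atom 8: aromatic c, 2 neighbours → 1 H
  atom 9: aromatic c, 3 neighbours → 0 H
  atom 10: Cl (halogen, monovalent) → 0 H
Totals → C:6, H:4, Cl:1, N:1, O:2.

C6H4ClNO2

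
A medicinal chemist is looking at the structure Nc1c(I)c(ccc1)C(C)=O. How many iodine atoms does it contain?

1

Scan the SMILES for I atoms (remember two-letter symbols like Cl and Br are single atoms).
Iodine count: 1.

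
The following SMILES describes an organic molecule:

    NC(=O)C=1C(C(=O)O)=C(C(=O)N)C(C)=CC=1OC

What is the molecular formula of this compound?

Walk through each heavy atom and fill implicit hydrogens from standard valence (C 4, N 3, O 2, S 2, halogen 1):
  atom 1: N, bond orders sum to 1 (valence 3) → 2 H
  atom 2: C, bond orders sum to 4 (valence 4) → 0 H
  atom 3: O, bond orders sum to 2 (valence 2) → 0 H
  atom 4: C, bond orders sum to 4 (valence 4) → 0 H
  atom 5: C, bond orders sum to 4 (valence 4) → 0 H
  atom 6: C, bond orders sum to 4 (valence 4) → 0 H
  atom 7: O, bond orders sum to 2 (valence 2) → 0 H
  atom 8: O, bond orders sum to 1 (valence 2) → 1 H
  atom 9: C, bond orders sum to 4 (valence 4) → 0 H
  atom 10: C, bond orders sum to 4 (valence 4) → 0 H
  atom 11: O, bond orders sum to 2 (valence 2) → 0 H
  atom 12: N, bond orders sum to 1 (valence 3) → 2 H
  atom 13: C, bond orders sum to 4 (valence 4) → 0 H
  atom 14: C, bond orders sum to 1 (valence 4) → 3 H
  atom 15: C, bond orders sum to 3 (valence 4) → 1 H
  atom 16: C, bond orders sum to 4 (valence 4) → 0 H
  atom 17: O, bond orders sum to 2 (valence 2) → 0 H
  atom 18: C, bond orders sum to 1 (valence 4) → 3 H
Totals → C:11, H:12, N:2, O:5.

C11H12N2O5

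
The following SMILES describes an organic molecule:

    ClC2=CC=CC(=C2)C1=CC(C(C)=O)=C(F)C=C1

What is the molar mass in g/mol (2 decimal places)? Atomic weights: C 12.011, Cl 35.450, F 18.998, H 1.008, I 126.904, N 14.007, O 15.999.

248.68 g/mol

First, the molecular formula is C14H10ClFO (counting implicit H from valence).
  C: 14 × 12.011 = 168.154
  Cl: 1 × 35.450 = 35.450
  F: 1 × 18.998 = 18.998
  H: 10 × 1.008 = 10.080
  O: 1 × 15.999 = 15.999
Sum: 14×12.011 + 1×35.450 + 1×18.998 + 10×1.008 + 1×15.999 = 248.681 → 248.68 g/mol.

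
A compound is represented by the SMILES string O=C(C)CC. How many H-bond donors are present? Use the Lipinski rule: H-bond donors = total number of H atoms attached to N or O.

0

Donors: find every N or O and count the H atoms it carries.
  atom 1 (O): bond orders sum to 2 → 0 H
Lipinski HBD = 0.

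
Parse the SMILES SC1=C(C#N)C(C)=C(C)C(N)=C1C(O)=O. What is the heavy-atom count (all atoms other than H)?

15

Every atom symbol written in the SMILES (organic subset) is one heavy atom; implicit H are not written.
Heavy atoms by element → C:10, N:2, O:2, S:1.
Total: 15.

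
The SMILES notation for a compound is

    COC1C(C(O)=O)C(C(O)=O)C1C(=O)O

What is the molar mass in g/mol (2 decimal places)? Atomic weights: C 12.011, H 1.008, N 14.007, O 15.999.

218.16 g/mol

First, the molecular formula is C8H10O7 (counting implicit H from valence).
  C: 8 × 12.011 = 96.088
  H: 10 × 1.008 = 10.080
  O: 7 × 15.999 = 111.993
Sum: 8×12.011 + 10×1.008 + 7×15.999 = 218.161 → 218.16 g/mol.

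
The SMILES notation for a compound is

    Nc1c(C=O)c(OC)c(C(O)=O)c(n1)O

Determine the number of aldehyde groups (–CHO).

The aldehyde motif appears at heavy-atom position 4 in the SMILES.
Other groups present: 1 carboxylic acid, 1 ether, 1 hydroxyl, 1 primary amine.
Aldehyde count: 1.

1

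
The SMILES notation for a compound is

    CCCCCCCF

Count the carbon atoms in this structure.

7

Count every carbon token in the SMILES (each C, including those in ring-closure positions and inside branches).
Carbon count: 7.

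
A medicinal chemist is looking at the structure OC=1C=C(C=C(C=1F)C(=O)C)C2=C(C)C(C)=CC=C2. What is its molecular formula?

C16H15FO2

Walk through each heavy atom and fill implicit hydrogens from standard valence (C 4, N 3, O 2, S 2, halogen 1):
  atom 1: O, bond orders sum to 1 (valence 2) → 1 H
  atom 2: C, bond orders sum to 4 (valence 4) → 0 H
  atom 3: C, bond orders sum to 3 (valence 4) → 1 H
  atom 4: C, bond orders sum to 4 (valence 4) → 0 H
  atom 5: C, bond orders sum to 3 (valence 4) → 1 H
  atom 6: C, bond orders sum to 4 (valence 4) → 0 H
  atom 7: C, bond orders sum to 4 (valence 4) → 0 H
  atom 8: F (halogen, monovalent) → 0 H
  atom 9: C, bond orders sum to 4 (valence 4) → 0 H
  atom 10: O, bond orders sum to 2 (valence 2) → 0 H
  atom 11: C, bond orders sum to 1 (valence 4) → 3 H
  atom 12: C, bond orders sum to 4 (valence 4) → 0 H
  atom 13: C, bond orders sum to 4 (valence 4) → 0 H
  atom 14: C, bond orders sum to 1 (valence 4) → 3 H
  atom 15: C, bond orders sum to 4 (valence 4) → 0 H
  atom 16: C, bond orders sum to 1 (valence 4) → 3 H
  atom 17: C, bond orders sum to 3 (valence 4) → 1 H
  atom 18: C, bond orders sum to 3 (valence 4) → 1 H
  atom 19: C, bond orders sum to 3 (valence 4) → 1 H
Totals → C:16, H:15, F:1, O:2.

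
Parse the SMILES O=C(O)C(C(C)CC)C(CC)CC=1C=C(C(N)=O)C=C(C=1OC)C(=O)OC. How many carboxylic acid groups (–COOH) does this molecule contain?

The carboxylic acid motif appears at heavy-atom position 2 in the SMILES.
Other groups present: 1 amide, 1 ester, 1 ether.
Carboxylic acid count: 1.

1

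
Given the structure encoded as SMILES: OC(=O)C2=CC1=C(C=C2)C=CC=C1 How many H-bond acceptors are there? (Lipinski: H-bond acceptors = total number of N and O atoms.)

2

N atoms: 0; O atoms: 2.
Lipinski HBA = 0 + 2 = 2.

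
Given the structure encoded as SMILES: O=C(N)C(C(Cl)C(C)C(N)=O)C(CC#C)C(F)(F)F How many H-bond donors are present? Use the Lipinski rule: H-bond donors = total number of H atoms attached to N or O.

4

Donors: find every N or O and count the H atoms it carries.
  atom 1 (O): bond orders sum to 2 → 0 H
  atom 3 (N): bond orders sum to 1 → 2 H
  atom 10 (N): bond orders sum to 1 → 2 H
  atom 11 (O): bond orders sum to 2 → 0 H
Lipinski HBD = 4.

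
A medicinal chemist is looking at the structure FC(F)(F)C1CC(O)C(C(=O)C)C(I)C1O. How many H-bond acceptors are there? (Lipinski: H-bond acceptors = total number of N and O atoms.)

N atoms: 0; O atoms: 3.
Lipinski HBA = 0 + 3 = 3.

3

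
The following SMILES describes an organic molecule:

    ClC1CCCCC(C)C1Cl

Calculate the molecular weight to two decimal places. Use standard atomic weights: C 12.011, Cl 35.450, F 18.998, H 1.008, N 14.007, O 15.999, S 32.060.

First, the molecular formula is C8H14Cl2 (counting implicit H from valence).
  C: 8 × 12.011 = 96.088
  Cl: 2 × 35.450 = 70.900
  H: 14 × 1.008 = 14.112
Sum: 8×12.011 + 2×35.450 + 14×1.008 = 181.100 → 181.10 g/mol.

181.10 g/mol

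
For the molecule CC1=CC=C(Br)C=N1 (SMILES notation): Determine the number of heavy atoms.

8

Every atom symbol written in the SMILES (organic subset) is one heavy atom; implicit H are not written.
Heavy atoms by element → Br:1, C:6, N:1.
Total: 8.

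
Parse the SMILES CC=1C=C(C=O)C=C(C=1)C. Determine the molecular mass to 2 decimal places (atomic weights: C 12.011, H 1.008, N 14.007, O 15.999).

First, the molecular formula is C9H10O (counting implicit H from valence).
  C: 9 × 12.011 = 108.099
  H: 10 × 1.008 = 10.080
  O: 1 × 15.999 = 15.999
Sum: 9×12.011 + 10×1.008 + 1×15.999 = 134.178 → 134.18 g/mol.

134.18 g/mol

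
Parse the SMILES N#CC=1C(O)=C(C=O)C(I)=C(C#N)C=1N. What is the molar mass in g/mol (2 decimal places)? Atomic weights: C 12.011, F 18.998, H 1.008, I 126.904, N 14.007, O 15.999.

313.05 g/mol

First, the molecular formula is C9H4IN3O2 (counting implicit H from valence).
  C: 9 × 12.011 = 108.099
  H: 4 × 1.008 = 4.032
  I: 1 × 126.904 = 126.904
  N: 3 × 14.007 = 42.021
  O: 2 × 15.999 = 31.998
Sum: 9×12.011 + 4×1.008 + 1×126.904 + 3×14.007 + 2×15.999 = 313.054 → 313.05 g/mol.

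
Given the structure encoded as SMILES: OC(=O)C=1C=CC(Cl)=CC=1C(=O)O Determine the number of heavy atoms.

13

Every atom symbol written in the SMILES (organic subset) is one heavy atom; implicit H are not written.
Heavy atoms by element → C:8, Cl:1, O:4.
Total: 13.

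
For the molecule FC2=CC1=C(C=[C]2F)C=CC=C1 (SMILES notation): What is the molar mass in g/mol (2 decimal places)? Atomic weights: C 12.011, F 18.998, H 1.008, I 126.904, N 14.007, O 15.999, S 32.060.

First, the molecular formula is C10H6F2 (counting implicit H from valence).
  C: 10 × 12.011 = 120.110
  F: 2 × 18.998 = 37.996
  H: 6 × 1.008 = 6.048
Sum: 10×12.011 + 2×18.998 + 6×1.008 = 164.154 → 164.15 g/mol.

164.15 g/mol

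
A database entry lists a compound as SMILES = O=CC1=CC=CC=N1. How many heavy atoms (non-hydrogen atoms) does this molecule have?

8

Every atom symbol written in the SMILES (organic subset) is one heavy atom; implicit H are not written.
Heavy atoms by element → C:6, N:1, O:1.
Total: 8.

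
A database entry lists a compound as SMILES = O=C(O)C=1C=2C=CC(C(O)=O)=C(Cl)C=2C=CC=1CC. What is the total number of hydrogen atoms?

Walk through each heavy atom and fill implicit hydrogens from standard valence (C 4, N 3, O 2, S 2, halogen 1):
  atom 1: O, bond orders sum to 2 (valence 2) → 0 H
  atom 2: C, bond orders sum to 4 (valence 4) → 0 H
  atom 3: O, bond orders sum to 1 (valence 2) → 1 H
  atom 4: C, bond orders sum to 4 (valence 4) → 0 H
  atom 5: C, bond orders sum to 4 (valence 4) → 0 H
  atom 6: C, bond orders sum to 3 (valence 4) → 1 H
  atom 7: C, bond orders sum to 3 (valence 4) → 1 H
  atom 8: C, bond orders sum to 4 (valence 4) → 0 H
  atom 9: C, bond orders sum to 4 (valence 4) → 0 H
  atom 10: O, bond orders sum to 1 (valence 2) → 1 H
  atom 11: O, bond orders sum to 2 (valence 2) → 0 H
  atom 12: C, bond orders sum to 4 (valence 4) → 0 H
  atom 13: Cl (halogen, monovalent) → 0 H
  atom 14: C, bond orders sum to 4 (valence 4) → 0 H
  atom 15: C, bond orders sum to 3 (valence 4) → 1 H
  atom 16: C, bond orders sum to 3 (valence 4) → 1 H
  atom 17: C, bond orders sum to 4 (valence 4) → 0 H
  atom 18: C, bond orders sum to 2 (valence 4) → 2 H
  atom 19: C, bond orders sum to 1 (valence 4) → 3 H
Total hydrogens: 11.

11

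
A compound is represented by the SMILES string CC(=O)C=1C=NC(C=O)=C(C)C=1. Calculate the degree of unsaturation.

6

Molecular formula: C9H9NO2.
DoU = (2C + 2 + N − H − X) / 2, where X is the halogen count and O/S are ignored.
    = (2·9 + 2 + 1 − 9 − 0) / 2 = 12 / 2 = 6.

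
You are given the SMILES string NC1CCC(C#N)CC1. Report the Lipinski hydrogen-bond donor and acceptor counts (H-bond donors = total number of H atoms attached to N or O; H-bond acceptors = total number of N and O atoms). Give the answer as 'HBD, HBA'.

2, 2

Donors: find every N or O and count the H atoms it carries.
  atom 1 (N): bond orders sum to 1 → 2 H
  atom 7 (N): bond orders sum to 3 → 0 H
Lipinski HBD = 2.
Acceptors: N atoms = 2, O atoms = 0 → HBA = 2.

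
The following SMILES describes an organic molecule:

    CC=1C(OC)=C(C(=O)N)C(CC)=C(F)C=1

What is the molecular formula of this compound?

Walk through each heavy atom and fill implicit hydrogens from standard valence (C 4, N 3, O 2, S 2, halogen 1):
  atom 1: C, bond orders sum to 1 (valence 4) → 3 H
  atom 2: C, bond orders sum to 4 (valence 4) → 0 H
  atom 3: C, bond orders sum to 4 (valence 4) → 0 H
  atom 4: O, bond orders sum to 2 (valence 2) → 0 H
  atom 5: C, bond orders sum to 1 (valence 4) → 3 H
  atom 6: C, bond orders sum to 4 (valence 4) → 0 H
  atom 7: C, bond orders sum to 4 (valence 4) → 0 H
  atom 8: O, bond orders sum to 2 (valence 2) → 0 H
  atom 9: N, bond orders sum to 1 (valence 3) → 2 H
  atom 10: C, bond orders sum to 4 (valence 4) → 0 H
  atom 11: C, bond orders sum to 2 (valence 4) → 2 H
  atom 12: C, bond orders sum to 1 (valence 4) → 3 H
  atom 13: C, bond orders sum to 4 (valence 4) → 0 H
  atom 14: F (halogen, monovalent) → 0 H
  atom 15: C, bond orders sum to 3 (valence 4) → 1 H
Totals → C:11, H:14, F:1, N:1, O:2.
In Hill order: C11H14FNO2.

C11H14FNO2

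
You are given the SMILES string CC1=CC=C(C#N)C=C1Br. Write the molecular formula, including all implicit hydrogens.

C8H6BrN

Walk through each heavy atom and fill implicit hydrogens from standard valence (C 4, N 3, O 2, S 2, halogen 1):
  atom 1: C, bond orders sum to 1 (valence 4) → 3 H
  atom 2: C, bond orders sum to 4 (valence 4) → 0 H
  atom 3: C, bond orders sum to 3 (valence 4) → 1 H
  atom 4: C, bond orders sum to 3 (valence 4) → 1 H
  atom 5: C, bond orders sum to 4 (valence 4) → 0 H
  atom 6: C, bond orders sum to 4 (valence 4) → 0 H
  atom 7: N, bond orders sum to 3 (valence 3) → 0 H
  atom 8: C, bond orders sum to 3 (valence 4) → 1 H
  atom 9: C, bond orders sum to 4 (valence 4) → 0 H
  atom 10: Br (halogen, monovalent) → 0 H
Totals → C:8, H:6, Br:1, N:1.
In Hill order: C8H6BrN.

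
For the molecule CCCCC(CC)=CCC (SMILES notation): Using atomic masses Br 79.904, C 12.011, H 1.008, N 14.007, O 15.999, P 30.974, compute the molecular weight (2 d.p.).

First, the molecular formula is C10H20 (counting implicit H from valence).
  C: 10 × 12.011 = 120.110
  H: 20 × 1.008 = 20.160
Sum: 10×12.011 + 20×1.008 = 140.270 → 140.27 g/mol.

140.27 g/mol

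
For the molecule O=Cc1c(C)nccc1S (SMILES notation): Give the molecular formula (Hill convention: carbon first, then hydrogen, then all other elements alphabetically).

C7H7NOS

Walk through each heavy atom and fill implicit hydrogens from standard valence (C 4, N 3, O 2, S 2, halogen 1); for lowercase aromatic atoms, an aromatic c carries 1 H when it has two neighbours and 0 H with three, and aromatic n carries 0 H:
  atom 1: O, bond orders sum to 2 (valence 2) → 0 H
  atom 2: C, bond orders sum to 3 (valence 4) → 1 H
  atom 3: aromatic c, 3 neighbours → 0 H
  atom 4: aromatic c, 3 neighbours → 0 H
  atom 5: C, bond orders sum to 1 (valence 4) → 3 H
  atom 6: aromatic n, 2 neighbours → 0 H
  atom 7: aromatic c, 2 neighbours → 1 H
  atom 8: aromatic c, 2 neighbours → 1 H
  atom 9: aromatic c, 3 neighbours → 0 H
  atom 10: S, bond orders sum to 1 (valence 2) → 1 H
Totals → C:7, H:7, N:1, O:1, S:1.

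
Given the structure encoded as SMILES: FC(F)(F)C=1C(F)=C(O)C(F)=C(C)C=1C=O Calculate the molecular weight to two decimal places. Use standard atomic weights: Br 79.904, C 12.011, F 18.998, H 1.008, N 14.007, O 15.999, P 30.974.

240.13 g/mol

First, the molecular formula is C9H5F5O2 (counting implicit H from valence).
  C: 9 × 12.011 = 108.099
  F: 5 × 18.998 = 94.990
  H: 5 × 1.008 = 5.040
  O: 2 × 15.999 = 31.998
Sum: 9×12.011 + 5×18.998 + 5×1.008 + 2×15.999 = 240.127 → 240.13 g/mol.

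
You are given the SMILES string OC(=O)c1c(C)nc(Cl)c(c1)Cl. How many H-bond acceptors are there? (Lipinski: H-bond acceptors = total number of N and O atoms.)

N atoms: 1; O atoms: 2.
Lipinski HBA = 1 + 2 = 3.

3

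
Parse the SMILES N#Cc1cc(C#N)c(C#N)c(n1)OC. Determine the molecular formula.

Walk through each heavy atom and fill implicit hydrogens from standard valence (C 4, N 3, O 2, S 2, halogen 1); for lowercase aromatic atoms, an aromatic c carries 1 H when it has two neighbours and 0 H with three, and aromatic n carries 0 H:
  atom 1: N, bond orders sum to 3 (valence 3) → 0 H
  atom 2: C, bond orders sum to 4 (valence 4) → 0 H
  atom 3: aromatic c, 3 neighbours → 0 H
  atom 4: aromatic c, 2 neighbours → 1 H
  atom 5: aromatic c, 3 neighbours → 0 H
  atom 6: C, bond orders sum to 4 (valence 4) → 0 H
  atom 7: N, bond orders sum to 3 (valence 3) → 0 H
  atom 8: aromatic c, 3 neighbours → 0 H
  atom 9: C, bond orders sum to 4 (valence 4) → 0 H
  atom 10: N, bond orders sum to 3 (valence 3) → 0 H
  atom 11: aromatic c, 3 neighbours → 0 H
  atom 12: aromatic n, 2 neighbours → 0 H
  atom 13: O, bond orders sum to 2 (valence 2) → 0 H
  atom 14: C, bond orders sum to 1 (valence 4) → 3 H
Totals → C:9, H:4, N:4, O:1.
In Hill order: C9H4N4O.

C9H4N4O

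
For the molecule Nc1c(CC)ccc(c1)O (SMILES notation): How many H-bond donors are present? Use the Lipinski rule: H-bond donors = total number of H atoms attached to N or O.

Donors: find every N or O and count the H atoms it carries.
  atom 1 (N): bond orders sum to 1 → 2 H
  atom 10 (O): bond orders sum to 1 → 1 H
Lipinski HBD = 3.

3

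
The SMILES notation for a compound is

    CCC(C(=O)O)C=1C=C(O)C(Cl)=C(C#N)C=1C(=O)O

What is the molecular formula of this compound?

Walk through each heavy atom and fill implicit hydrogens from standard valence (C 4, N 3, O 2, S 2, halogen 1):
  atom 1: C, bond orders sum to 1 (valence 4) → 3 H
  atom 2: C, bond orders sum to 2 (valence 4) → 2 H
  atom 3: C, bond orders sum to 3 (valence 4) → 1 H
  atom 4: C, bond orders sum to 4 (valence 4) → 0 H
  atom 5: O, bond orders sum to 2 (valence 2) → 0 H
  atom 6: O, bond orders sum to 1 (valence 2) → 1 H
  atom 7: C, bond orders sum to 4 (valence 4) → 0 H
  atom 8: C, bond orders sum to 3 (valence 4) → 1 H
  atom 9: C, bond orders sum to 4 (valence 4) → 0 H
  atom 10: O, bond orders sum to 1 (valence 2) → 1 H
  atom 11: C, bond orders sum to 4 (valence 4) → 0 H
  atom 12: Cl (halogen, monovalent) → 0 H
  atom 13: C, bond orders sum to 4 (valence 4) → 0 H
  atom 14: C, bond orders sum to 4 (valence 4) → 0 H
  atom 15: N, bond orders sum to 3 (valence 3) → 0 H
  atom 16: C, bond orders sum to 4 (valence 4) → 0 H
  atom 17: C, bond orders sum to 4 (valence 4) → 0 H
  atom 18: O, bond orders sum to 2 (valence 2) → 0 H
  atom 19: O, bond orders sum to 1 (valence 2) → 1 H
Totals → C:12, H:10, Cl:1, N:1, O:5.

C12H10ClNO5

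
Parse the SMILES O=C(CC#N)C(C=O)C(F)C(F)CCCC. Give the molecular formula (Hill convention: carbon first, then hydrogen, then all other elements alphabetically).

C11H15F2NO2

Walk through each heavy atom and fill implicit hydrogens from standard valence (C 4, N 3, O 2, S 2, halogen 1):
  atom 1: O, bond orders sum to 2 (valence 2) → 0 H
  atom 2: C, bond orders sum to 4 (valence 4) → 0 H
  atom 3: C, bond orders sum to 2 (valence 4) → 2 H
  atom 4: C, bond orders sum to 4 (valence 4) → 0 H
  atom 5: N, bond orders sum to 3 (valence 3) → 0 H
  atom 6: C, bond orders sum to 3 (valence 4) → 1 H
  atom 7: C, bond orders sum to 3 (valence 4) → 1 H
  atom 8: O, bond orders sum to 2 (valence 2) → 0 H
  atom 9: C, bond orders sum to 3 (valence 4) → 1 H
  atom 10: F (halogen, monovalent) → 0 H
  atom 11: C, bond orders sum to 3 (valence 4) → 1 H
  atom 12: F (halogen, monovalent) → 0 H
  atom 13: C, bond orders sum to 2 (valence 4) → 2 H
  atom 14: C, bond orders sum to 2 (valence 4) → 2 H
  atom 15: C, bond orders sum to 2 (valence 4) → 2 H
  atom 16: C, bond orders sum to 1 (valence 4) → 3 H
Totals → C:11, H:15, F:2, N:1, O:2.
In Hill order: C11H15F2NO2.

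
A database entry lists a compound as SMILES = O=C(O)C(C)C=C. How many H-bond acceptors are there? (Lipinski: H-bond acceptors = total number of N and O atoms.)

2

N atoms: 0; O atoms: 2.
Lipinski HBA = 0 + 2 = 2.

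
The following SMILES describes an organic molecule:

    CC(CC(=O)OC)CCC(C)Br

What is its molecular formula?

Walk through each heavy atom and fill implicit hydrogens from standard valence (C 4, N 3, O 2, S 2, halogen 1):
  atom 1: C, bond orders sum to 1 (valence 4) → 3 H
  atom 2: C, bond orders sum to 3 (valence 4) → 1 H
  atom 3: C, bond orders sum to 2 (valence 4) → 2 H
  atom 4: C, bond orders sum to 4 (valence 4) → 0 H
  atom 5: O, bond orders sum to 2 (valence 2) → 0 H
  atom 6: O, bond orders sum to 2 (valence 2) → 0 H
  atom 7: C, bond orders sum to 1 (valence 4) → 3 H
  atom 8: C, bond orders sum to 2 (valence 4) → 2 H
  atom 9: C, bond orders sum to 2 (valence 4) → 2 H
  atom 10: C, bond orders sum to 3 (valence 4) → 1 H
  atom 11: C, bond orders sum to 1 (valence 4) → 3 H
  atom 12: Br (halogen, monovalent) → 0 H
Totals → C:9, H:17, Br:1, O:2.
In Hill order: C9H17BrO2.

C9H17BrO2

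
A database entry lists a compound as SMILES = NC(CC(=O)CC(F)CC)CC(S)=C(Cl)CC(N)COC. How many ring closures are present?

In SMILES, each pair of matching ring-closure digits denotes one ring-closing bond; the number of such bonds equals the number of independent rings.
Ring-closure bonds here: 0.

0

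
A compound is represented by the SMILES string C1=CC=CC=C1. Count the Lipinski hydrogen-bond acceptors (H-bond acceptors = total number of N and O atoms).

0

N atoms: 0; O atoms: 0.
Lipinski HBA = 0 + 0 = 0.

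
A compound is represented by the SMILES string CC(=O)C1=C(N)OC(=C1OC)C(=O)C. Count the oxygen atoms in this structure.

4

Scan the SMILES for O atoms (remember two-letter symbols like Cl and Br are single atoms).
Oxygen count: 4.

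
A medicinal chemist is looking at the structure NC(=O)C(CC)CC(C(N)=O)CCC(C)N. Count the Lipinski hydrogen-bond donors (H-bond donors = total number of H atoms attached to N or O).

6

Donors: find every N or O and count the H atoms it carries.
  atom 1 (N): bond orders sum to 1 → 2 H
  atom 3 (O): bond orders sum to 2 → 0 H
  atom 10 (N): bond orders sum to 1 → 2 H
  atom 11 (O): bond orders sum to 2 → 0 H
  atom 16 (N): bond orders sum to 1 → 2 H
Lipinski HBD = 6.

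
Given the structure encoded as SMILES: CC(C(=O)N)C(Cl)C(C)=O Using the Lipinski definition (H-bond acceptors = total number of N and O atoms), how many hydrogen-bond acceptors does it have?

N atoms: 1; O atoms: 2.
Lipinski HBA = 1 + 2 = 3.

3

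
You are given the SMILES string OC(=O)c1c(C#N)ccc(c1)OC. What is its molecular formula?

C9H7NO3

Walk through each heavy atom and fill implicit hydrogens from standard valence (C 4, N 3, O 2, S 2, halogen 1); for lowercase aromatic atoms, an aromatic c carries 1 H when it has two neighbours and 0 H with three, and aromatic n carries 0 H:
  atom 1: O, bond orders sum to 1 (valence 2) → 1 H
  atom 2: C, bond orders sum to 4 (valence 4) → 0 H
  atom 3: O, bond orders sum to 2 (valence 2) → 0 H
  atom 4: aromatic c, 3 neighbours → 0 H
  atom 5: aromatic c, 3 neighbours → 0 H
  atom 6: C, bond orders sum to 4 (valence 4) → 0 H
  atom 7: N, bond orders sum to 3 (valence 3) → 0 H
  atom 8: aromatic c, 2 neighbours → 1 H
  atom 9: aromatic c, 2 neighbours → 1 H
  atom 10: aromatic c, 3 neighbours → 0 H
  atom 11: aromatic c, 2 neighbours → 1 H
  atom 12: O, bond orders sum to 2 (valence 2) → 0 H
  atom 13: C, bond orders sum to 1 (valence 4) → 3 H
Totals → C:9, H:7, N:1, O:3.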